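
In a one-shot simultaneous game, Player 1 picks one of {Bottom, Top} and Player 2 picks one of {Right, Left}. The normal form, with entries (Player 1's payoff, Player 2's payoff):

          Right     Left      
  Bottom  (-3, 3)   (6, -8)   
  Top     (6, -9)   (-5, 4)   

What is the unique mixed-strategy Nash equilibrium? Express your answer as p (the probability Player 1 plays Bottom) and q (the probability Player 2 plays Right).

p = 13/24, q = 11/20

In a mixed equilibrium Player 2 is indifferent between Right and Left; this condition fixes p.
  Player 2's payoff to Right: p·3 + (1−p)·(-9) = 12p - 9
  Player 2's payoff to Left: p·(-8) + (1−p)·4 = -12p + 4
  12p - 9 = -12p + 4  ⇒  24p = 13  ⇒  p = 13/24.
In a mixed equilibrium Player 1 is indifferent between Bottom and Top; this condition fixes q.
  Player 1's payoff to Bottom: q·(-3) + (1−q)·6 = -9q + 6
  Player 1's payoff to Top: q·6 + (1−q)·(-5) = 11q - 5
  -9q + 6 = 11q - 5  ⇒  -20q = -11  ⇒  q = 11/20.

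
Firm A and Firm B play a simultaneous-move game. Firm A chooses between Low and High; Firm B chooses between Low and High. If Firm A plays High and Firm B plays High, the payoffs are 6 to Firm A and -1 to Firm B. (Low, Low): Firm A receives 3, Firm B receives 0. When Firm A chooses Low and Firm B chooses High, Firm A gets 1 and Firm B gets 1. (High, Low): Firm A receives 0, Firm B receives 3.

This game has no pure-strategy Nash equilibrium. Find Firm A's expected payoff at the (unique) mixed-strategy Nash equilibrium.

Firm B's mix must leave Firm A indifferent between Low and High.
  Firm A's payoff from Low: q·3 + (1−q)·1 = 2q + 1
  Firm A's payoff from High: q·0 + (1−q)·6 = -6q + 6
  2q + 1 = -6q + 6  ⇒  8q = 5  ⇒  q = 5/8.
At equilibrium Firm A is indifferent across rows, so Firm A's payoff equals the payoff from Low: (5/8)·3 + (3/8)·1 = 9/4.

9/4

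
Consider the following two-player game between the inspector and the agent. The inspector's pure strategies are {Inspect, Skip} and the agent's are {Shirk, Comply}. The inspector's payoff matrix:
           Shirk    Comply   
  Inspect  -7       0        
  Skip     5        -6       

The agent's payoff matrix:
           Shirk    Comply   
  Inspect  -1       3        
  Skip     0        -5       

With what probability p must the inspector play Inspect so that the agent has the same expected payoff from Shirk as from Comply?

p = 5/9

For the agent to be willing to mix, the agent must be indifferent between Shirk and Comply, which pins down the inspector's mix.
  the agent's payoff from Shirk: p·(-1) + (1−p)·0 = -p
  the agent's payoff from Comply: p·3 + (1−p)·(-5) = 8p - 5
  -p = 8p - 5  ⇒  -9p = -5  ⇒  p = 5/9.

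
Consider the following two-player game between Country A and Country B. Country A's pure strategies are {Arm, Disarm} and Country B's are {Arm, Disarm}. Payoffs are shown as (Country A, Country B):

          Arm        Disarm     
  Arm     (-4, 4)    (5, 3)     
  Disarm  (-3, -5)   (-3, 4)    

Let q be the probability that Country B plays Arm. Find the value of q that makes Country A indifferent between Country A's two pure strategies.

q = 8/9

For Country A to be willing to mix, Country A must be indifferent between Arm and Disarm, which pins down Country B's mix.
  Country A's expected payoff from Arm: q·(-4) + (1−q)·5 = -9q + 5
  Country A's expected payoff from Disarm: q·(-3) + (1−q)·(-3) = -3
  -9q + 5 = -3  ⇒  -9q = -8  ⇒  q = 8/9.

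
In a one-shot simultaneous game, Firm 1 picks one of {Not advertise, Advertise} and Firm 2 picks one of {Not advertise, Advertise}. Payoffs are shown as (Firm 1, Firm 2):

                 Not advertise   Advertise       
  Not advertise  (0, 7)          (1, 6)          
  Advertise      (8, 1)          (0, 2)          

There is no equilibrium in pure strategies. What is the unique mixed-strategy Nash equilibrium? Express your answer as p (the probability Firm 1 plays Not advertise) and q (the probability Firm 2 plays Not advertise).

p = 1/2, q = 1/9

Firm 1's mix must leave Firm 2 indifferent between Not advertise and Advertise.
  Firm 2's expected payoff from Not advertise: p·7 + (1−p)·1 = 6p + 1
  Firm 2's expected payoff from Advertise: p·6 + (1−p)·2 = 4p + 2
  6p + 1 = 4p + 2  ⇒  2p = 1  ⇒  p = 1/2.
Firm 2's mix must leave Firm 1 indifferent between Not advertise and Advertise.
  Firm 1's payoff to Not advertise: q·0 + (1−q)·1 = -q + 1
  Firm 1's payoff to Advertise: q·8 + (1−q)·0 = 8q
  -q + 1 = 8q  ⇒  -9q = -1  ⇒  q = 1/9.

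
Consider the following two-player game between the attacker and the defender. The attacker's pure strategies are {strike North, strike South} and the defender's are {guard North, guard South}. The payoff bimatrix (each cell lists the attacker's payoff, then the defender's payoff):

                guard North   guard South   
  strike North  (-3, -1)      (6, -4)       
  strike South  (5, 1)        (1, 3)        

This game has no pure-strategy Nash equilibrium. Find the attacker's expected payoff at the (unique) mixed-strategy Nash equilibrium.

For the attacker to be willing to mix, the attacker must be indifferent between strike North and strike South, which pins down the defender's mix.
  the attacker's expected payoff from strike North: q·(-3) + (1−q)·6 = -9q + 6
  the attacker's expected payoff from strike South: q·5 + (1−q)·1 = 4q + 1
  -9q + 6 = 4q + 1  ⇒  -13q = -5  ⇒  q = 5/13.
At equilibrium the attacker is indifferent across rows, so the attacker's payoff equals the payoff from strike North: (5/13)·(-3) + (8/13)·6 = 33/13.

33/13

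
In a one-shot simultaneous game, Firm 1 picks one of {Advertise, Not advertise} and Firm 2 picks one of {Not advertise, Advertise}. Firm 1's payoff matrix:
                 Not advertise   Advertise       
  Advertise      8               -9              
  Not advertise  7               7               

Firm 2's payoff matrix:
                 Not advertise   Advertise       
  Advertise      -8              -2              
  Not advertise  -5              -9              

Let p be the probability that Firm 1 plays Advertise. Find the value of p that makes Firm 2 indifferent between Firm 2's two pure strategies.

Firm 2's indifference between Not advertise and Advertise determines Firm 1's mixing probability p:
  Firm 2's payoff to Not advertise: p·(-8) + (1−p)·(-5) = -3p - 5
  Firm 2's payoff to Advertise: p·(-2) + (1−p)·(-9) = 7p - 9
  -3p - 5 = 7p - 9  ⇒  -10p = -4  ⇒  p = 2/5.

p = 2/5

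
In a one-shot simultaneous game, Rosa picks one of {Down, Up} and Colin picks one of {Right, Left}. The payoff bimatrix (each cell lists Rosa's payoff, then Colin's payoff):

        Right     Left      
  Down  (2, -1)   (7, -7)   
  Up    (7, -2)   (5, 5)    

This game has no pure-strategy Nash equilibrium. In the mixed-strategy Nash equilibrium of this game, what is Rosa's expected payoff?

In a mixed equilibrium Rosa is indifferent between Down and Up; this condition fixes q.
  Rosa's expected payoff from Down: q·2 + (1−q)·7 = -5q + 7
  Rosa's expected payoff from Up: q·7 + (1−q)·5 = 2q + 5
  -5q + 7 = 2q + 5  ⇒  -7q = -2  ⇒  q = 2/7.
At equilibrium Rosa is indifferent across rows, so Rosa's payoff equals the payoff from Down: (2/7)·2 + (5/7)·7 = 39/7.

39/7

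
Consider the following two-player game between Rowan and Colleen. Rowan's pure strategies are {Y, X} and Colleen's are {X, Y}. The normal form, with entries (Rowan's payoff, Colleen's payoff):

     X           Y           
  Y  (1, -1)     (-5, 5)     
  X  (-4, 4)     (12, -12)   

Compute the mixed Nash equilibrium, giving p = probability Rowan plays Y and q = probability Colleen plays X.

Set Colleen's expected payoff from X equal to that from Y:
  Colleen's expected payoff from X: p·(-1) + (1−p)·4 = -5p + 4
  Colleen's expected payoff from Y: p·5 + (1−p)·(-12) = 17p - 12
  -5p + 4 = 17p - 12  ⇒  -22p = -16  ⇒  p = 8/11.
Set Rowan's expected payoff from Y equal to that from X:
  Rowan's payoff to Y: q·1 + (1−q)·(-5) = 6q - 5
  Rowan's payoff to X: q·(-4) + (1−q)·12 = -16q + 12
  6q - 5 = -16q + 12  ⇒  22q = 17  ⇒  q = 17/22.

p = 8/11, q = 17/22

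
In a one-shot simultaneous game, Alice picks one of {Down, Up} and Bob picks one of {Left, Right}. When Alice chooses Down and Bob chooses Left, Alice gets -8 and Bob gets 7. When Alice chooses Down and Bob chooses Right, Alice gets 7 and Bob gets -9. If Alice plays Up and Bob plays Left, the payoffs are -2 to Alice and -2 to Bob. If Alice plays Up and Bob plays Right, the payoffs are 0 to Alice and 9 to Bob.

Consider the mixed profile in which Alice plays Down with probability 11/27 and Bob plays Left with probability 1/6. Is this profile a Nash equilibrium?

No

Given Bob's mix q = 1/6, Alice's payoff from Down is 9/2 but from Up is -1/3. Alice strictly prefers Down, so Alice would not mix.
So the proposed profile is not a Nash equilibrium.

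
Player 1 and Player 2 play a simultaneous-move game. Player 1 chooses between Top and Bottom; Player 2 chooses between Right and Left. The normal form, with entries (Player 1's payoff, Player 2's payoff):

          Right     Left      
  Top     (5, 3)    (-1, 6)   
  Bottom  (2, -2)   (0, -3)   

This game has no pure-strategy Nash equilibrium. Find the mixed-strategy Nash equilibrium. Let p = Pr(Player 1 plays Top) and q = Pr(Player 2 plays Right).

p = 1/4, q = 1/4

Player 1's mix must leave Player 2 indifferent between Right and Left.
  Player 2's payoff to Right: p·3 + (1−p)·(-2) = 5p - 2
  Player 2's payoff to Left: p·6 + (1−p)·(-3) = 9p - 3
  5p - 2 = 9p - 3  ⇒  -4p = -1  ⇒  p = 1/4.
Set Player 1's expected payoff from Top equal to that from Bottom:
  Player 1's expected payoff from Top: q·5 + (1−q)·(-1) = 6q - 1
  Player 1's expected payoff from Bottom: q·2 + (1−q)·0 = 2q
  6q - 1 = 2q  ⇒  4q = 1  ⇒  q = 1/4.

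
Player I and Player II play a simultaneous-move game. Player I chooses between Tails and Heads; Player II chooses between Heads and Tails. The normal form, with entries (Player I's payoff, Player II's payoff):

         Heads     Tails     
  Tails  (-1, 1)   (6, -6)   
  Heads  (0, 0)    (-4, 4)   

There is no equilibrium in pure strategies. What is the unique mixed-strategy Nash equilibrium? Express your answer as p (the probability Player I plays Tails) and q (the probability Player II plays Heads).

p = 4/11, q = 10/11

For Player II to be willing to mix, Player II must be indifferent between Heads and Tails, which pins down Player I's mix.
  Player II's payoff from Heads: p·1 + (1−p)·0 = p
  Player II's payoff from Tails: p·(-6) + (1−p)·4 = -10p + 4
  p = -10p + 4  ⇒  11p = 4  ⇒  p = 4/11.
Set Player I's expected payoff from Tails equal to that from Heads:
  Player I's payoff to Tails: q·(-1) + (1−q)·6 = -7q + 6
  Player I's payoff to Heads: q·0 + (1−q)·(-4) = 4q - 4
  -7q + 6 = 4q - 4  ⇒  -11q = -10  ⇒  q = 10/11.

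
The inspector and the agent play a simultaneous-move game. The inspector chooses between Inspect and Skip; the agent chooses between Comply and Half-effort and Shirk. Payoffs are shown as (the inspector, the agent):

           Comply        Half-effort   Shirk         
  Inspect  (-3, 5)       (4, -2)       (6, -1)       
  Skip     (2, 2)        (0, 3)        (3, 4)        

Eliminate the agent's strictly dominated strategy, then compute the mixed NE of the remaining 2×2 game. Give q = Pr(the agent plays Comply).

The agent's strategy Half-effort is strictly dominated by Shirk: -1 > -2 and 4 > 3. Eliminate Half-effort.
Set the inspector's expected payoff from Inspect equal to that from Skip:
  the inspector's payoff from Inspect: q·(-3) + (1−q)·6 = -9q + 6
  the inspector's payoff from Skip: q·2 + (1−q)·3 = -q + 3
  -9q + 6 = -q + 3  ⇒  -8q = -3  ⇒  q = 3/8.

q = 3/8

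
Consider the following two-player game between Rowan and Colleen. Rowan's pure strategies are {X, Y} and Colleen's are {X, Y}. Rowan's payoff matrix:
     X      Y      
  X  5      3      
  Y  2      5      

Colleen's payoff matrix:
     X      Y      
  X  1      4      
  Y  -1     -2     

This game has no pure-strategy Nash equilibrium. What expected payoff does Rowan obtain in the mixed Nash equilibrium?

19/5

In a mixed equilibrium Rowan is indifferent between X and Y; this condition fixes q.
  Rowan's payoff to X: q·5 + (1−q)·3 = 2q + 3
  Rowan's payoff to Y: q·2 + (1−q)·5 = -3q + 5
  2q + 3 = -3q + 5  ⇒  5q = 2  ⇒  q = 2/5.
At equilibrium Rowan is indifferent across rows, so Rowan's payoff equals the payoff from X: (2/5)·5 + (3/5)·3 = 19/5.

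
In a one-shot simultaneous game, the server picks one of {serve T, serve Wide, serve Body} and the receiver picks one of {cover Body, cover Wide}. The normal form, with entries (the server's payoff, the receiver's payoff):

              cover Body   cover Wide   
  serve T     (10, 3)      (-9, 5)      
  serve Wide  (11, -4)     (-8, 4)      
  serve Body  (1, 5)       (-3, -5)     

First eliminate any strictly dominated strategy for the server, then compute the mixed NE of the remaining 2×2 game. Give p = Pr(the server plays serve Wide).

p = 5/9

The server's strategy serve T is strictly dominated by serve Wide: 11 > 10 and -8 > -9. Eliminate serve T.
The receiver's indifference between cover Body and cover Wide determines the server's mixing probability p:
  the receiver's payoff to cover Body: p·(-4) + (1−p)·5 = -9p + 5
  the receiver's payoff to cover Wide: p·4 + (1−p)·(-5) = 9p - 5
  -9p + 5 = 9p - 5  ⇒  -18p = -10  ⇒  p = 5/9.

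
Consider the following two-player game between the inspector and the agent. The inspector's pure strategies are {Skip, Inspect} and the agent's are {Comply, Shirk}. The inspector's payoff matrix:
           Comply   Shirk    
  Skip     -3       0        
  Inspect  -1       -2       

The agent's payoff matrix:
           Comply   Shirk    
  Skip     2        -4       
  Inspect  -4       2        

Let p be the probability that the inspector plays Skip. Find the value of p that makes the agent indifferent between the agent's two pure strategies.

p = 1/2

The inspector's mix must leave the agent indifferent between Comply and Shirk.
  the agent's expected payoff from Comply: p·2 + (1−p)·(-4) = 6p - 4
  the agent's expected payoff from Shirk: p·(-4) + (1−p)·2 = -6p + 2
  6p - 4 = -6p + 2  ⇒  12p = 6  ⇒  p = 1/2.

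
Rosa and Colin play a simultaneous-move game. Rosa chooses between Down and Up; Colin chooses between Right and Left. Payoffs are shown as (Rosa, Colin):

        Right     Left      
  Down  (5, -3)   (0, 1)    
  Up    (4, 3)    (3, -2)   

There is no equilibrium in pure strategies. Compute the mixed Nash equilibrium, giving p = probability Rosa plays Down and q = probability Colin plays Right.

For Colin to be willing to mix, Colin must be indifferent between Right and Left, which pins down Rosa's mix.
  Colin's expected payoff from Right: p·(-3) + (1−p)·3 = -6p + 3
  Colin's expected payoff from Left: p·1 + (1−p)·(-2) = 3p - 2
  -6p + 3 = 3p - 2  ⇒  -9p = -5  ⇒  p = 5/9.
Rosa's indifference between Down and Up determines Colin's mixing probability q:
  Rosa's payoff from Down: q·5 + (1−q)·0 = 5q
  Rosa's payoff from Up: q·4 + (1−q)·3 = q + 3
  5q = q + 3  ⇒  4q = 3  ⇒  q = 3/4.

p = 5/9, q = 3/4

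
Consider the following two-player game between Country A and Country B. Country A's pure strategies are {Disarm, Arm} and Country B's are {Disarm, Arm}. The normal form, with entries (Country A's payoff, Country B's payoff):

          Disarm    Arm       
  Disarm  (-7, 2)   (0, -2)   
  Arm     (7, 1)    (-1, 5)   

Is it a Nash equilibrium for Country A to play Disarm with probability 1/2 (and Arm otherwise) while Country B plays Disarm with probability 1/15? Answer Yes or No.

Check Country B's indifference given Country A's mix p = 1/2:
  payoff from Disarm = 3/2; payoff from Arm = 3/2 — equal.
Check Country A's indifference given Country B's mix q = 1/15:
  payoff from Disarm = -7/15; payoff from Arm = -7/15 — equal.
Both players are indifferent, so neither can profitably deviate.

Yes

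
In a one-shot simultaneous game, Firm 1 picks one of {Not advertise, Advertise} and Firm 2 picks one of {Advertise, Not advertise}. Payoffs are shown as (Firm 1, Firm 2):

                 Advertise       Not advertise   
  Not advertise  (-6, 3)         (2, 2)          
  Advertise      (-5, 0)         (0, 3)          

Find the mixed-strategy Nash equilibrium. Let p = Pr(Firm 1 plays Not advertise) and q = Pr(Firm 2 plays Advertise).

p = 3/4, q = 2/3

Firm 2's indifference between Advertise and Not advertise determines Firm 1's mixing probability p:
  Firm 2's payoff to Advertise: p·3 + (1−p)·0 = 3p
  Firm 2's payoff to Not advertise: p·2 + (1−p)·3 = -p + 3
  3p = -p + 3  ⇒  4p = 3  ⇒  p = 3/4.
Firm 1's indifference between Not advertise and Advertise determines Firm 2's mixing probability q:
  Firm 1's expected payoff from Not advertise: q·(-6) + (1−q)·2 = -8q + 2
  Firm 1's expected payoff from Advertise: q·(-5) + (1−q)·0 = -5q
  -8q + 2 = -5q  ⇒  -3q = -2  ⇒  q = 2/3.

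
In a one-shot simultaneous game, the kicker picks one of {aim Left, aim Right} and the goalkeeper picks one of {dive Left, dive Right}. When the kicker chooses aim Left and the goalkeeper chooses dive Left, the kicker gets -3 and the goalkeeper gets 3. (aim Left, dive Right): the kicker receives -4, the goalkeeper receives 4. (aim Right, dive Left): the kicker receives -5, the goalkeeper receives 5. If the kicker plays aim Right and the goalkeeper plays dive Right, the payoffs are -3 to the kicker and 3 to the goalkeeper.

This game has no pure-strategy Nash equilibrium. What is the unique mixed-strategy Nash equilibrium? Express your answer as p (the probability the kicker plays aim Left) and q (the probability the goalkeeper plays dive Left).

p = 2/3, q = 1/3

For the goalkeeper to be willing to mix, the goalkeeper must be indifferent between dive Left and dive Right, which pins down the kicker's mix.
  the goalkeeper's expected payoff from dive Left: p·3 + (1−p)·5 = -2p + 5
  the goalkeeper's expected payoff from dive Right: p·4 + (1−p)·3 = p + 3
  -2p + 5 = p + 3  ⇒  -3p = -2  ⇒  p = 2/3.
The kicker's indifference between aim Left and aim Right determines the goalkeeper's mixing probability q:
  the kicker's expected payoff from aim Left: q·(-3) + (1−q)·(-4) = q - 4
  the kicker's expected payoff from aim Right: q·(-5) + (1−q)·(-3) = -2q - 3
  q - 4 = -2q - 3  ⇒  3q = 1  ⇒  q = 1/3.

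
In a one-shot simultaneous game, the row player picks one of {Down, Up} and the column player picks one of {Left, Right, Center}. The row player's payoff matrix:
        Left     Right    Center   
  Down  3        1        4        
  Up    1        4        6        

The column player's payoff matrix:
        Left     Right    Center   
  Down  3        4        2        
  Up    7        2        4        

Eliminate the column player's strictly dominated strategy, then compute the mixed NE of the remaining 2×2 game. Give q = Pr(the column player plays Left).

q = 3/5

The column player's strategy Center is strictly dominated by Left: 3 > 2 and 7 > 4. Eliminate Center.
Set the row player's expected payoff from Down equal to that from Up:
  the row player's payoff from Down: q·3 + (1−q)·1 = 2q + 1
  the row player's payoff from Up: q·1 + (1−q)·4 = -3q + 4
  2q + 1 = -3q + 4  ⇒  5q = 3  ⇒  q = 3/5.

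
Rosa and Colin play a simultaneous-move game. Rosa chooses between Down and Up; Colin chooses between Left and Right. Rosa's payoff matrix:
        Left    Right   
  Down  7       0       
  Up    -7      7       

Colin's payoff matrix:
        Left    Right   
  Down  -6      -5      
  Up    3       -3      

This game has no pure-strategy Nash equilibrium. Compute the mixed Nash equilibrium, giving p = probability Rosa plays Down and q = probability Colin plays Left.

In a mixed equilibrium Colin is indifferent between Left and Right; this condition fixes p.
  Colin's payoff from Left: p·(-6) + (1−p)·3 = -9p + 3
  Colin's payoff from Right: p·(-5) + (1−p)·(-3) = -2p - 3
  -9p + 3 = -2p - 3  ⇒  -7p = -6  ⇒  p = 6/7.
In a mixed equilibrium Rosa is indifferent between Down and Up; this condition fixes q.
  Rosa's payoff from Down: q·7 + (1−q)·0 = 7q
  Rosa's payoff from Up: q·(-7) + (1−q)·7 = -14q + 7
  7q = -14q + 7  ⇒  21q = 7  ⇒  q = 1/3.

p = 6/7, q = 1/3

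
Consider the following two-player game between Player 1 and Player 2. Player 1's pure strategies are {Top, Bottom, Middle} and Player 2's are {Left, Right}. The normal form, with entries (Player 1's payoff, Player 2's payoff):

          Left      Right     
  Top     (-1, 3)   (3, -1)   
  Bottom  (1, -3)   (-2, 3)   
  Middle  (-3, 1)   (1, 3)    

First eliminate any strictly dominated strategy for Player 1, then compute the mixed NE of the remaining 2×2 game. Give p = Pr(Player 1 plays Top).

p = 3/5

Player 1's strategy Middle is strictly dominated by Top: -1 > -3 and 3 > 1. Eliminate Middle.
For Player 2 to be willing to mix, Player 2 must be indifferent between Left and Right, which pins down Player 1's mix.
  Player 2's expected payoff from Left: p·3 + (1−p)·(-3) = 6p - 3
  Player 2's expected payoff from Right: p·(-1) + (1−p)·3 = -4p + 3
  6p - 3 = -4p + 3  ⇒  10p = 6  ⇒  p = 3/5.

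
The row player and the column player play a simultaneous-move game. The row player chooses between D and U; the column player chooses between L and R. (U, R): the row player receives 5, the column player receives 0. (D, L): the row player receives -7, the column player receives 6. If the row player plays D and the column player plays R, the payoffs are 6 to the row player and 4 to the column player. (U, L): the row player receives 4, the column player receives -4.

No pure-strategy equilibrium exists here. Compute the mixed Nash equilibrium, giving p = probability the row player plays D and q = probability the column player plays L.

Set the column player's expected payoff from L equal to that from R:
  the column player's payoff from L: p·6 + (1−p)·(-4) = 10p - 4
  the column player's payoff from R: p·4 + (1−p)·0 = 4p
  10p - 4 = 4p  ⇒  6p = 4  ⇒  p = 2/3.
In a mixed equilibrium the row player is indifferent between D and U; this condition fixes q.
  the row player's payoff from D: q·(-7) + (1−q)·6 = -13q + 6
  the row player's payoff from U: q·4 + (1−q)·5 = -q + 5
  -13q + 6 = -q + 5  ⇒  -12q = -1  ⇒  q = 1/12.

p = 2/3, q = 1/12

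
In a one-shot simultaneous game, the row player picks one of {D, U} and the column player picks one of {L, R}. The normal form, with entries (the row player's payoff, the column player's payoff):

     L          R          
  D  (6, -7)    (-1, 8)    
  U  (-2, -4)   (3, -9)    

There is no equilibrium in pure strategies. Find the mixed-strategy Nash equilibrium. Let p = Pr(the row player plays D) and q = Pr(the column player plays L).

The row player's mix must leave the column player indifferent between L and R.
  the column player's payoff to L: p·(-7) + (1−p)·(-4) = -3p - 4
  the column player's payoff to R: p·8 + (1−p)·(-9) = 17p - 9
  -3p - 4 = 17p - 9  ⇒  -20p = -5  ⇒  p = 1/4.
In a mixed equilibrium the row player is indifferent between D and U; this condition fixes q.
  the row player's payoff to D: q·6 + (1−q)·(-1) = 7q - 1
  the row player's payoff to U: q·(-2) + (1−q)·3 = -5q + 3
  7q - 1 = -5q + 3  ⇒  12q = 4  ⇒  q = 1/3.

p = 1/4, q = 1/3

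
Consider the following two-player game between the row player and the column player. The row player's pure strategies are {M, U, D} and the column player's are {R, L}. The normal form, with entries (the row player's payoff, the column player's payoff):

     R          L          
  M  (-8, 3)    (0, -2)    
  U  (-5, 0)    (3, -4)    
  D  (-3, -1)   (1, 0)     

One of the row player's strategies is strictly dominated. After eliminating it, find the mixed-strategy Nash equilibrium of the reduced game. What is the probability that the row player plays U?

The row player's strategy M is strictly dominated by U: -5 > -8 and 3 > 0. Eliminate M.
Set the column player's expected payoff from R equal to that from L:
  the column player's payoff from R: p·0 + (1−p)·(-1) = p - 1
  the column player's payoff from L: p·(-4) + (1−p)·0 = -4p
  p - 1 = -4p  ⇒  5p = 1  ⇒  p = 1/5.

p = 1/5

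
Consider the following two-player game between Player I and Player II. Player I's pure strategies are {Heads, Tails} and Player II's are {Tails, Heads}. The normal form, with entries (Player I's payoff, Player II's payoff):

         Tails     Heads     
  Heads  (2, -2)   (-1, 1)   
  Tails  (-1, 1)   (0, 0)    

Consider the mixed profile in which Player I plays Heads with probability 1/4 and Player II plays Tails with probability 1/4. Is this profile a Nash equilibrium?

Check Player II's indifference given Player I's mix p = 1/4:
  payoff from Tails = 1/4; payoff from Heads = 1/4 — equal.
Check Player I's indifference given Player II's mix q = 1/4:
  payoff from Heads = -1/4; payoff from Tails = -1/4 — equal.
Both players are indifferent, so neither can profitably deviate.

Yes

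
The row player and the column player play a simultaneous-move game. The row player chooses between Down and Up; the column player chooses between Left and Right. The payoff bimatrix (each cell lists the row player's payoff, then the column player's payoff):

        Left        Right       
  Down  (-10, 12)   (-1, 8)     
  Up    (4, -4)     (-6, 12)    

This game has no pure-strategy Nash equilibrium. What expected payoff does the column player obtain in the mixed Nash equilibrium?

Set the column player's expected payoff from Left equal to that from Right:
  the column player's payoff to Left: p·12 + (1−p)·(-4) = 16p - 4
  the column player's payoff to Right: p·8 + (1−p)·12 = -4p + 12
  16p - 4 = -4p + 12  ⇒  20p = 16  ⇒  p = 4/5.
At equilibrium the column player is indifferent across columns, so the column player's payoff equals the payoff from Left: (4/5)·12 + (1/5)·(-4) = 44/5.

44/5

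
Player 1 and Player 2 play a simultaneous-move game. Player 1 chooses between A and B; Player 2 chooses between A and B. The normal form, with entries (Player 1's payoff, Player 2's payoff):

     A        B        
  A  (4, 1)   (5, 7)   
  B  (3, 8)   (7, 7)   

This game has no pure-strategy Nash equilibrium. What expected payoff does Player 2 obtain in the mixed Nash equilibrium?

Player 2's indifference between A and B determines Player 1's mixing probability p:
  Player 2's payoff to A: p·1 + (1−p)·8 = -7p + 8
  Player 2's payoff to B: p·7 + (1−p)·7 = 7
  -7p + 8 = 7  ⇒  -7p = -1  ⇒  p = 1/7.
At equilibrium Player 2 is indifferent across columns, so Player 2's payoff equals the payoff from A: (1/7)·1 + (6/7)·8 = 7.

7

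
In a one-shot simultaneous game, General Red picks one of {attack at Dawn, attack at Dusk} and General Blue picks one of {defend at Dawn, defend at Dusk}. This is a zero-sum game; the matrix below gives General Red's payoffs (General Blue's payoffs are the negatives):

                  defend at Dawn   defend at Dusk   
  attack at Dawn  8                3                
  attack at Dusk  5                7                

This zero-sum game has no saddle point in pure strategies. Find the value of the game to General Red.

Set General Red's expected payoff from attack at Dawn equal to that from attack at Dusk:
  General Red's expected payoff from attack at Dawn: q·8 + (1−q)·3 = 5q + 3
  General Red's expected payoff from attack at Dusk: q·5 + (1−q)·7 = -2q + 7
  5q + 3 = -2q + 7  ⇒  7q = 4  ⇒  q = 4/7.
The value is General Red's expected payoff against this mix (using attack at Dawn): (4/7)·8 + (3/7)·3 = 41/7.

v = 41/7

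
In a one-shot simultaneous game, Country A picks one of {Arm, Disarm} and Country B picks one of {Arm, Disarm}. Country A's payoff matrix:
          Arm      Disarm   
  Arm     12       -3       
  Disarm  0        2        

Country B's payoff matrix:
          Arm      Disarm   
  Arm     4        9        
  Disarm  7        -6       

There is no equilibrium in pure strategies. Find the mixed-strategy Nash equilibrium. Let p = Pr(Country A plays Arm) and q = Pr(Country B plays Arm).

p = 13/18, q = 5/17

For Country B to be willing to mix, Country B must be indifferent between Arm and Disarm, which pins down Country A's mix.
  Country B's payoff from Arm: p·4 + (1−p)·7 = -3p + 7
  Country B's payoff from Disarm: p·9 + (1−p)·(-6) = 15p - 6
  -3p + 7 = 15p - 6  ⇒  -18p = -13  ⇒  p = 13/18.
Country A's indifference between Arm and Disarm determines Country B's mixing probability q:
  Country A's payoff from Arm: q·12 + (1−q)·(-3) = 15q - 3
  Country A's payoff from Disarm: q·0 + (1−q)·2 = -2q + 2
  15q - 3 = -2q + 2  ⇒  17q = 5  ⇒  q = 5/17.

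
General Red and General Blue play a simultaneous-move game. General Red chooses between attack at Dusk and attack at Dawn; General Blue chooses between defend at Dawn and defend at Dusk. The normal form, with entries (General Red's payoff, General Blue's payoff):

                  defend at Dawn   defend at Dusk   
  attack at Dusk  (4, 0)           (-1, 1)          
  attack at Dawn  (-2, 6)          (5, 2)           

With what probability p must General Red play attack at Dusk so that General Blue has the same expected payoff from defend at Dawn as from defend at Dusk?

p = 4/5

General Red's mix must leave General Blue indifferent between defend at Dawn and defend at Dusk.
  General Blue's expected payoff from defend at Dawn: p·0 + (1−p)·6 = -6p + 6
  General Blue's expected payoff from defend at Dusk: p·1 + (1−p)·2 = -p + 2
  -6p + 6 = -p + 2  ⇒  -5p = -4  ⇒  p = 4/5.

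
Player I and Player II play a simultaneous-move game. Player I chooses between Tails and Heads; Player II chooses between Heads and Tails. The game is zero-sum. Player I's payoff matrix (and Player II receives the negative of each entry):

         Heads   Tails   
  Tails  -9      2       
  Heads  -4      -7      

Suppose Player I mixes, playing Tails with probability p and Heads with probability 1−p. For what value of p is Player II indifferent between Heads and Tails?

Player I's mix must leave Player II indifferent between Heads and Tails.
  Player II's expected payoff from Heads: p·9 + (1−p)·4 = 5p + 4
  Player II's expected payoff from Tails: p·(-2) + (1−p)·7 = -9p + 7
  5p + 4 = -9p + 7  ⇒  14p = 3  ⇒  p = 3/14.

p = 3/14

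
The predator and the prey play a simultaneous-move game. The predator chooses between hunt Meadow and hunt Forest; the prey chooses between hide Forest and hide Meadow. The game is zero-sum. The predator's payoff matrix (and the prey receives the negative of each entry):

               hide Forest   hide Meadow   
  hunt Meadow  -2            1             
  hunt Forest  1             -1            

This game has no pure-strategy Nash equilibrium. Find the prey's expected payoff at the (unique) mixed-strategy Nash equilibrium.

1/5

For the prey to be willing to mix, the prey must be indifferent between hide Forest and hide Meadow, which pins down the predator's mix.
  the prey's payoff from hide Forest: p·2 + (1−p)·(-1) = 3p - 1
  the prey's payoff from hide Meadow: p·(-1) + (1−p)·1 = -2p + 1
  3p - 1 = -2p + 1  ⇒  5p = 2  ⇒  p = 2/5.
At equilibrium the prey is indifferent across columns, so the prey's payoff equals the payoff from hide Forest: (2/5)·2 + (3/5)·(-1) = 1/5.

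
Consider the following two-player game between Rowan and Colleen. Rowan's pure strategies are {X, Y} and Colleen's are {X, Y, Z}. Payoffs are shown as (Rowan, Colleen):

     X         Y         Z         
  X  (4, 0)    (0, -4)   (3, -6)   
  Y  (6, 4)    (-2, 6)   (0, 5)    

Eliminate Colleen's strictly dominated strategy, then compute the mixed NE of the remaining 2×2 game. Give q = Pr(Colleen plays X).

q = 1/2

Colleen's strategy Z is strictly dominated by Y: -4 > -6 and 6 > 5. Eliminate Z.
Colleen's mix must leave Rowan indifferent between X and Y.
  Rowan's expected payoff from X: q·4 + (1−q)·0 = 4q
  Rowan's expected payoff from Y: q·6 + (1−q)·(-2) = 8q - 2
  4q = 8q - 2  ⇒  -4q = -2  ⇒  q = 1/2.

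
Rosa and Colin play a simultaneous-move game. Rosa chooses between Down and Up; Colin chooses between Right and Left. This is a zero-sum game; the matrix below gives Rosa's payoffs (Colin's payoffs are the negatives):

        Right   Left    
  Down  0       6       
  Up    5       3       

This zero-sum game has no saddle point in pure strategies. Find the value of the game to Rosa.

v = 15/4

Set Rosa's expected payoff from Down equal to that from Up:
  Rosa's payoff to Down: q·0 + (1−q)·6 = -6q + 6
  Rosa's payoff to Up: q·5 + (1−q)·3 = 2q + 3
  -6q + 6 = 2q + 3  ⇒  -8q = -3  ⇒  q = 3/8.
The value is Rosa's expected payoff against this mix (using Down): (3/8)·0 + (5/8)·6 = 15/4.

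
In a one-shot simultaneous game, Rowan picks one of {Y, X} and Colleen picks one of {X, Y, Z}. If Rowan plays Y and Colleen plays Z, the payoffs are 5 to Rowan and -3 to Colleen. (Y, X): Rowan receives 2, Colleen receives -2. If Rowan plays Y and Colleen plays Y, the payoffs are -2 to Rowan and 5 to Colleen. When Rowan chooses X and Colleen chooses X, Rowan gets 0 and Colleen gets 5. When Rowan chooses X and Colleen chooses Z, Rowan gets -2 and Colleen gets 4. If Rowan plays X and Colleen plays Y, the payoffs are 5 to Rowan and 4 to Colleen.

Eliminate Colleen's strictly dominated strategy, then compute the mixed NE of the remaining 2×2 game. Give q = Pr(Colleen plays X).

Colleen's strategy Z is strictly dominated by X: -2 > -3 and 5 > 4. Eliminate Z.
Colleen's mix must leave Rowan indifferent between Y and X.
  Rowan's payoff from Y: q·2 + (1−q)·(-2) = 4q - 2
  Rowan's payoff from X: q·0 + (1−q)·5 = -5q + 5
  4q - 2 = -5q + 5  ⇒  9q = 7  ⇒  q = 7/9.

q = 7/9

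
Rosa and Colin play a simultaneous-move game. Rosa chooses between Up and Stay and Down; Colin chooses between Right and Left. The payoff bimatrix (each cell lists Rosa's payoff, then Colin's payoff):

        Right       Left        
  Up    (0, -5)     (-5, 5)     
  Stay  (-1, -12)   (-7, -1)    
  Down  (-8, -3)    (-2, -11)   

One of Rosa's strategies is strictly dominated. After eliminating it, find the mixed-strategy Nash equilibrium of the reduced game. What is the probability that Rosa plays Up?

Rosa's strategy Stay is strictly dominated by Up: 0 > -1 and -5 > -7. Eliminate Stay.
In a mixed equilibrium Colin is indifferent between Right and Left; this condition fixes p.
  Colin's payoff to Right: p·(-5) + (1−p)·(-3) = -2p - 3
  Colin's payoff to Left: p·5 + (1−p)·(-11) = 16p - 11
  -2p - 3 = 16p - 11  ⇒  -18p = -8  ⇒  p = 4/9.

p = 4/9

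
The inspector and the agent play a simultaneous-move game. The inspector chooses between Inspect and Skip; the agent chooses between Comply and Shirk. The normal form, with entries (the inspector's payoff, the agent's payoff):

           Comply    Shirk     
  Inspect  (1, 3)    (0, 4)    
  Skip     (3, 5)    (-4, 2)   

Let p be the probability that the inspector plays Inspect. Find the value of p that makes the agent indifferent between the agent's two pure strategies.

For the agent to be willing to mix, the agent must be indifferent between Comply and Shirk, which pins down the inspector's mix.
  the agent's payoff from Comply: p·3 + (1−p)·5 = -2p + 5
  the agent's payoff from Shirk: p·4 + (1−p)·2 = 2p + 2
  -2p + 5 = 2p + 2  ⇒  -4p = -3  ⇒  p = 3/4.

p = 3/4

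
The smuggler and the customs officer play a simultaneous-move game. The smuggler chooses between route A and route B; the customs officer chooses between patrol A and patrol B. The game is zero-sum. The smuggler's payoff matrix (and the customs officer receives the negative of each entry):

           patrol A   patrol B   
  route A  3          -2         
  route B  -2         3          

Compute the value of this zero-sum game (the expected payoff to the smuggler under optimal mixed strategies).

v = 1/2

Set the smuggler's expected payoff from route A equal to that from route B:
  the smuggler's payoff from route A: q·3 + (1−q)·(-2) = 5q - 2
  the smuggler's payoff from route B: q·(-2) + (1−q)·3 = -5q + 3
  5q - 2 = -5q + 3  ⇒  10q = 5  ⇒  q = 1/2.
The value is the smuggler's expected payoff against this mix (using route A): (1/2)·3 + (1/2)·(-2) = 1/2.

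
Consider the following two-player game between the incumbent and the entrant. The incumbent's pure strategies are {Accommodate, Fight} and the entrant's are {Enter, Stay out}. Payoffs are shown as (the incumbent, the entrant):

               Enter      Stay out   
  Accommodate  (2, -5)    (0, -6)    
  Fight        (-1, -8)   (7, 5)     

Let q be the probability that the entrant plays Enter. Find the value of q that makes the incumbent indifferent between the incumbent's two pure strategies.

q = 7/10

The entrant's mix must leave the incumbent indifferent between Accommodate and Fight.
  the incumbent's payoff to Accommodate: q·2 + (1−q)·0 = 2q
  the incumbent's payoff to Fight: q·(-1) + (1−q)·7 = -8q + 7
  2q = -8q + 7  ⇒  10q = 7  ⇒  q = 7/10.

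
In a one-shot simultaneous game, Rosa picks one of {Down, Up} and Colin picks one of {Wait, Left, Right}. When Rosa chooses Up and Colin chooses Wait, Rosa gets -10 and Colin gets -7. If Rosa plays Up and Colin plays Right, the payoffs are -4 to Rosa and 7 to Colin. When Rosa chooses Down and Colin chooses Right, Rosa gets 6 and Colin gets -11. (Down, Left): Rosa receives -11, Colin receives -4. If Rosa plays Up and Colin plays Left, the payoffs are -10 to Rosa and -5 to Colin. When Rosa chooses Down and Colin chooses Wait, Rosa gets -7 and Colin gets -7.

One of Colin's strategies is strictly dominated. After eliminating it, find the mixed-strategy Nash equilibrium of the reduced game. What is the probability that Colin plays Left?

Colin's strategy Wait is strictly dominated by Left: -4 > -7 and -5 > -7. Eliminate Wait.
Set Rosa's expected payoff from Down equal to that from Up:
  Rosa's expected payoff from Down: q·(-11) + (1−q)·6 = -17q + 6
  Rosa's expected payoff from Up: q·(-10) + (1−q)·(-4) = -6q - 4
  -17q + 6 = -6q - 4  ⇒  -11q = -10  ⇒  q = 10/11.

q = 10/11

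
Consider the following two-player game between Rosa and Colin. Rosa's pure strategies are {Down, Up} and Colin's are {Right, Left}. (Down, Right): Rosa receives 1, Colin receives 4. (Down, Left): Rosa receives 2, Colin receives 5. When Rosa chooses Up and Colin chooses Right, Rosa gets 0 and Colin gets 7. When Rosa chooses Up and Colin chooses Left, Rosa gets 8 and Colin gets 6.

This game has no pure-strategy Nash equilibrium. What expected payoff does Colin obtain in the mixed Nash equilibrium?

11/2

For Colin to be willing to mix, Colin must be indifferent between Right and Left, which pins down Rosa's mix.
  Colin's payoff to Right: p·4 + (1−p)·7 = -3p + 7
  Colin's payoff to Left: p·5 + (1−p)·6 = -p + 6
  -3p + 7 = -p + 6  ⇒  -2p = -1  ⇒  p = 1/2.
At equilibrium Colin is indifferent across columns, so Colin's payoff equals the payoff from Right: (1/2)·4 + (1/2)·7 = 11/2.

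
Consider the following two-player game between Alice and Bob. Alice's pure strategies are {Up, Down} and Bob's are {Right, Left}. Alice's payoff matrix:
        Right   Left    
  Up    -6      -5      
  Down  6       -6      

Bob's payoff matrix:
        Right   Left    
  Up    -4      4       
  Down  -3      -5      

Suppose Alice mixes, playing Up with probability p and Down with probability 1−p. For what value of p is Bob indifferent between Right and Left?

Set Bob's expected payoff from Right equal to that from Left:
  Bob's payoff to Right: p·(-4) + (1−p)·(-3) = -p - 3
  Bob's payoff to Left: p·4 + (1−p)·(-5) = 9p - 5
  -p - 3 = 9p - 5  ⇒  -10p = -2  ⇒  p = 1/5.

p = 1/5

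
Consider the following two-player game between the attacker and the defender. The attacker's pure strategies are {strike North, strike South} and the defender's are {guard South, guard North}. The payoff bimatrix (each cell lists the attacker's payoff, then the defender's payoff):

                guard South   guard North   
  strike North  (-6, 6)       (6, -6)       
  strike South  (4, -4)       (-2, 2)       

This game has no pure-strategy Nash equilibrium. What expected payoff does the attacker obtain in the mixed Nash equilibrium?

2/3

The attacker's indifference between strike North and strike South determines the defender's mixing probability q:
  the attacker's payoff from strike North: q·(-6) + (1−q)·6 = -12q + 6
  the attacker's payoff from strike South: q·4 + (1−q)·(-2) = 6q - 2
  -12q + 6 = 6q - 2  ⇒  -18q = -8  ⇒  q = 4/9.
At equilibrium the attacker is indifferent across rows, so the attacker's payoff equals the payoff from strike North: (4/9)·(-6) + (5/9)·6 = 2/3.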